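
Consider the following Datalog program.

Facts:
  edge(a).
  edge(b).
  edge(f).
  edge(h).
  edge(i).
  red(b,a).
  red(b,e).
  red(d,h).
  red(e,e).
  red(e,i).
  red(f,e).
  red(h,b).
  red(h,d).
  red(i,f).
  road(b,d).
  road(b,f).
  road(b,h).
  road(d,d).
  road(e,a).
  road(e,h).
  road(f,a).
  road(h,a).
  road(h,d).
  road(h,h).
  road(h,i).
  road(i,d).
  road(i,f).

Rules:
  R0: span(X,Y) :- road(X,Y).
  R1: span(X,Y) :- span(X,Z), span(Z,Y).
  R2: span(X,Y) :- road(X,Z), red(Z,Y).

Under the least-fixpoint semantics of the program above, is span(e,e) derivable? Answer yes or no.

yes

round 1: derive span(b,d) via R0 from road(b,d)
round 1: derive span(b,f) via R0 from road(b,f)
round 1: derive span(b,h) via R0 from road(b,h)
round 1: derive span(d,d) via R0 from road(d,d)
round 1: derive span(e,a) via R0 from road(e,a)
round 1: derive span(e,h) via R0 from road(e,h)
round 1: derive span(f,a) via R0 from road(f,a)
round 1: derive span(h,a) via R0 from road(h,a)
round 1: derive span(h,d) via R0 from road(h,d)
round 1: derive span(h,h) via R0 from road(h,h)
round 1: derive span(h,i) via R0 from road(h,i)
round 1: derive span(i,d) via R0 from road(i,d)
round 1: derive span(i,f) via R0 from road(i,f)
round 1: derive span(b,b) via R2 from road(b,h), red(h,b)
round 1: derive span(b,e) via R2 from road(b,f), red(f,e)
round 1: derive span(d,h) via R2 from road(d,d), red(d,h)
round 1: derive span(e,b) via R2 from road(e,h), red(h,b)
round 1: derive span(e,d) via R2 from road(e,h), red(h,d)
round 1: derive span(h,b) via R2 from road(h,h), red(h,b)
round 1: derive span(h,f) via R2 from road(h,i), red(i,f)
round 1: derive span(i,e) via R2 from road(i,f), red(f,e)
round 1: derive span(i,h) via R2 from road(i,d), red(d,h)
round 2: derive span(b,a) via R1 from span(b,e), span(e,a)
round 2: derive span(b,i) via R1 from span(b,h), span(h,i)
round 2: derive span(d,a) via R1 from span(d,h), span(h,a)
round 2: derive span(d,b) via R1 from span(d,h), span(h,b)
round 2: derive span(d,f) via R1 from span(d,h), span(h,f)
round 2: derive span(d,i) via R1 from span(d,h), span(h,i)
round 2: derive span(e,e) via R1 from span(e,b), span(b,e)
round 2: derive span(e,f) via R1 from span(e,b), span(b,f)
round 2: derive span(e,i) via R1 from span(e,h), span(h,i)
round 2: derive span(h,e) via R1 from span(h,b), span(b,e)
round 2: derive span(i,a) via R1 from span(i,e), span(e,a)
round 2: derive span(i,b) via R1 from span(i,e), span(e,b)
round 2: derive span(i,i) via R1 from span(i,h), span(h,i)
round 3: derive span(d,e) via R1 from span(d,b), span(b,e)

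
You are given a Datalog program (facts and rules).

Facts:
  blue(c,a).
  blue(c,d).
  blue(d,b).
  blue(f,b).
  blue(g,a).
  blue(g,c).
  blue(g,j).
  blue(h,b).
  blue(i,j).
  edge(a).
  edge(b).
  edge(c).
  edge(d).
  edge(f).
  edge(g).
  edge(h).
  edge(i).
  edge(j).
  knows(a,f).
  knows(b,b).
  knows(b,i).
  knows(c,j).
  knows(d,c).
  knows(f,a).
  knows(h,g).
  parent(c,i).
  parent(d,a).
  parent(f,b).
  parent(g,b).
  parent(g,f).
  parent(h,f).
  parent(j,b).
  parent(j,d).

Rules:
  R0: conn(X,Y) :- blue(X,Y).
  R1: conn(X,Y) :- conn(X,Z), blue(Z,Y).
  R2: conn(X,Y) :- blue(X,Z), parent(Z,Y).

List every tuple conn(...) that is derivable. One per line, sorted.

round 1: derive conn(c,a) via R0 from blue(c,a)
round 1: derive conn(c,d) via R0 from blue(c,d)
round 1: derive conn(d,b) via R0 from blue(d,b)
round 1: derive conn(f,b) via R0 from blue(f,b)
round 1: derive conn(g,a) via R0 from blue(g,a)
round 1: derive conn(g,c) via R0 from blue(g,c)
round 1: derive conn(g,j) via R0 from blue(g,j)
round 1: derive conn(h,b) via R0 from blue(h,b)
round 1: derive conn(i,j) via R0 from blue(i,j)
round 1: derive conn(g,b) via R2 from blue(g,j), parent(j,b)
round 1: derive conn(g,d) via R2 from blue(g,j), parent(j,d)
round 1: derive conn(g,i) via R2 from blue(g,c), parent(c,i)
round 1: derive conn(i,b) via R2 from blue(i,j), parent(j,b)
round 1: derive conn(i,d) via R2 from blue(i,j), parent(j,d)
round 2: derive conn(c,b) via R1 from conn(c,d), blue(d,b)

conn(c,a)
conn(c,b)
conn(c,d)
conn(d,b)
conn(f,b)
conn(g,a)
conn(g,b)
conn(g,c)
conn(g,d)
conn(g,i)
conn(g,j)
conn(h,b)
conn(i,b)
conn(i,d)
conn(i,j)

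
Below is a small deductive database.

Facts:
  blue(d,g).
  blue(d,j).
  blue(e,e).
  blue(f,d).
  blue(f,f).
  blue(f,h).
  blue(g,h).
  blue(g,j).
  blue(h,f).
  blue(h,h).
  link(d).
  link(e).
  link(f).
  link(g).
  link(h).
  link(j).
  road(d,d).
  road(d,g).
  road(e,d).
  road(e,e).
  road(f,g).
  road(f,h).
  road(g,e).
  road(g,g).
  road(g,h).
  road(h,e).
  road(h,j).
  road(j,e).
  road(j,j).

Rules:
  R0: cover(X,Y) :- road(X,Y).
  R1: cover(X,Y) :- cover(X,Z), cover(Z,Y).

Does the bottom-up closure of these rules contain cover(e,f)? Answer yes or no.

no

round 1: derive cover(d,d) via R0 from road(d,d)
round 1: derive cover(d,g) via R0 from road(d,g)
round 1: derive cover(e,d) via R0 from road(e,d)
round 1: derive cover(e,e) via R0 from road(e,e)
round 1: derive cover(f,g) via R0 from road(f,g)
round 1: derive cover(f,h) via R0 from road(f,h)
round 1: derive cover(g,e) via R0 from road(g,e)
round 1: derive cover(g,g) via R0 from road(g,g)
round 1: derive cover(g,h) via R0 from road(g,h)
round 1: derive cover(h,e) via R0 from road(h,e)
round 1: derive cover(h,j) via R0 from road(h,j)
round 1: derive cover(j,e) via R0 from road(j,e)
round 1: derive cover(j,j) via R0 from road(j,j)
round 2: derive cover(d,e) via R1 from cover(d,g), cover(g,e)
round 2: derive cover(d,h) via R1 from cover(d,g), cover(g,h)
round 2: derive cover(e,g) via R1 from cover(e,d), cover(d,g)
round 2: derive cover(f,e) via R1 from cover(f,g), cover(g,e)
round 2: derive cover(f,j) via R1 from cover(f,h), cover(h,j)
round 2: derive cover(g,d) via R1 from cover(g,e), cover(e,d)
round 2: derive cover(g,j) via R1 from cover(g,h), cover(h,j)
round 2: derive cover(h,d) via R1 from cover(h,e), cover(e,d)
round 2: derive cover(j,d) via R1 from cover(j,e), cover(e,d)
round 3: derive cover(d,j) via R1 from cover(d,g), cover(g,j)
round 3: derive cover(e,h) via R1 from cover(e,d), cover(d,h)
round 3: derive cover(e,j) via R1 from cover(e,g), cover(g,j)
round 3: derive cover(f,d) via R1 from cover(f,e), cover(e,d)
round 3: derive cover(h,g) via R1 from cover(h,d), cover(d,g)
round 3: derive cover(h,h) via R1 from cover(h,d), cover(d,h)
round 3: derive cover(j,g) via R1 from cover(j,d), cover(d,g)
round 3: derive cover(j,h) via R1 from cover(j,d), cover(d,h)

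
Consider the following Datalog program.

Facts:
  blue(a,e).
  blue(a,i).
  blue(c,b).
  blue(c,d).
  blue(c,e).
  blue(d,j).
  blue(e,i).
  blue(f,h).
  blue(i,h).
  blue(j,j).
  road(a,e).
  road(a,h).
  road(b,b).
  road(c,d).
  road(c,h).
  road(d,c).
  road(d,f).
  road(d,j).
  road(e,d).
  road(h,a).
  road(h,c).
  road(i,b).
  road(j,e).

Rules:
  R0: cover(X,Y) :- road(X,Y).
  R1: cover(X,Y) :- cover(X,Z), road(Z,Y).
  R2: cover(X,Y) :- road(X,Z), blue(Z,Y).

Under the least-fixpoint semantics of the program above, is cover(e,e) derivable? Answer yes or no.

yes

round 1: derive cover(a,e) via R0 from road(a,e)
round 1: derive cover(a,h) via R0 from road(a,h)
round 1: derive cover(b,b) via R0 from road(b,b)
round 1: derive cover(c,d) via R0 from road(c,d)
round 1: derive cover(c,h) via R0 from road(c,h)
round 1: derive cover(d,c) via R0 from road(d,c)
round 1: derive cover(d,f) via R0 from road(d,f)
round 1: derive cover(d,j) via R0 from road(d,j)
round 1: derive cover(e,d) via R0 from road(e,d)
round 1: derive cover(h,a) via R0 from road(h,a)
round 1: derive cover(h,c) via R0 from road(h,c)
round 1: derive cover(i,b) via R0 from road(i,b)
round 1: derive cover(j,e) via R0 from road(j,e)
round 1: derive cover(a,i) via R2 from road(a,e), blue(e,i)
round 1: derive cover(c,j) via R2 from road(c,d), blue(d,j)
round 1: derive cover(d,b) via R2 from road(d,c), blue(c,b)
round 1: derive cover(d,d) via R2 from road(d,c), blue(c,d)
round 1: derive cover(d,e) via R2 from road(d,c), blue(c,e)
round 1: derive cover(d,h) via R2 from road(d,f), blue(f,h)
round 1: derive cover(e,j) via R2 from road(e,d), blue(d,j)
round 1: derive cover(h,b) via R2 from road(h,c), blue(c,b)
round 1: derive cover(h,d) via R2 from road(h,c), blue(c,d)
round 1: derive cover(h,e) via R2 from road(h,a), blue(a,e)
round 1: derive cover(h,i) via R2 from road(h,a), blue(a,i)
round 1: derive cover(j,i) via R2 from road(j,e), blue(e,i)
round 2: derive cover(a,a) via R1 from cover(a,h), road(h,a)
round 2: derive cover(a,b) via R1 from cover(a,i), road(i,b)
round 2: derive cover(a,c) via R1 from cover(a,h), road(h,c)
round 2: derive cover(a,d) via R1 from cover(a,e), road(e,d)
round 2: derive cover(c,a) via R1 from cover(c,h), road(h,a)
round 2: derive cover(c,c) via R1 from cover(c,d), road(d,c)
round 2: derive cover(c,e) via R1 from cover(c,j), road(j,e)
round 2: derive cover(c,f) via R1 from cover(c,d), road(d,f)
round 2: derive cover(d,a) via R1 from cover(d,h), road(h,a)
round 2: derive cover(e,c) via R1 from cover(e,d), road(d,c)
round 2: derive cover(e,e) via R1 from cover(e,j), road(j,e)
round 2: derive cover(e,f) via R1 from cover(e,d), road(d,f)
round 2: derive cover(h,f) via R1 from cover(h,d), road(d,f)
round 2: derive cover(h,h) via R1 from cover(h,a), road(a,h)
round 2: derive cover(h,j) via R1 from cover(h,d), road(d,j)
round 2: derive cover(j,b) via R1 from cover(j,i), road(i,b)
round 2: derive cover(j,d) via R1 from cover(j,e), road(e,d)
round 3: derive cover(a,f) via R1 from cover(a,d), road(d,f)
round 3: derive cover(a,j) via R1 from cover(a,d), road(d,j)
round 3: derive cover(e,h) via R1 from cover(e,c), road(c,h)
round 3: derive cover(j,c) via R1 from cover(j,d), road(d,c)
round 3: derive cover(j,f) via R1 from cover(j,d), road(d,f)
round 3: derive cover(j,j) via R1 from cover(j,d), road(d,j)
round 4: derive cover(e,a) via R1 from cover(e,h), road(h,a)
round 4: derive cover(j,h) via R1 from cover(j,c), road(c,h)
round 5: derive cover(j,a) via R1 from cover(j,h), road(h,a)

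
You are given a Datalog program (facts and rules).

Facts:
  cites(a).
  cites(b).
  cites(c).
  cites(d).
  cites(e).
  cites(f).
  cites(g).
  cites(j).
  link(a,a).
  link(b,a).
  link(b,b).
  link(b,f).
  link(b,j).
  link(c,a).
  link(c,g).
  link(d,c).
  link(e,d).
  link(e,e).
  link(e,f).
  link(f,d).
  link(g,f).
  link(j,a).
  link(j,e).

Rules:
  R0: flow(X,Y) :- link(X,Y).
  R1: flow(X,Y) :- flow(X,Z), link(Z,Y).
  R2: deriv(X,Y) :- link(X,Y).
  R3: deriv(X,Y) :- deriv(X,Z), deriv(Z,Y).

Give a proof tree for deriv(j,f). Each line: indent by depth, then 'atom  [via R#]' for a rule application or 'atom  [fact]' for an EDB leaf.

round 1: derive deriv(a,a) via R2 from link(a,a)
round 1: derive deriv(b,a) via R2 from link(b,a)
round 1: derive deriv(b,b) via R2 from link(b,b)
round 1: derive deriv(b,f) via R2 from link(b,f)
round 1: derive deriv(b,j) via R2 from link(b,j)
round 1: derive deriv(c,a) via R2 from link(c,a)
round 1: derive deriv(c,g) via R2 from link(c,g)
round 1: derive deriv(d,c) via R2 from link(d,c)
round 1: derive deriv(e,d) via R2 from link(e,d)
round 1: derive deriv(e,e) via R2 from link(e,e)
round 1: derive deriv(e,f) via R2 from link(e,f)
round 1: derive deriv(f,d) via R2 from link(f,d)
round 1: derive deriv(g,f) via R2 from link(g,f)
round 1: derive deriv(j,a) via R2 from link(j,a)
round 1: derive deriv(j,e) via R2 from link(j,e)
round 2: derive deriv(b,d) via R3 from deriv(b,f), deriv(f,d)
round 2: derive deriv(b,e) via R3 from deriv(b,j), deriv(j,e)
round 2: derive deriv(c,f) via R3 from deriv(c,g), deriv(g,f)
round 2: derive deriv(d,a) via R3 from deriv(d,c), deriv(c,a)
round 2: derive deriv(d,g) via R3 from deriv(d,c), deriv(c,g)
round 2: derive deriv(e,c) via R3 from deriv(e,d), deriv(d,c)
round 2: derive deriv(f,c) via R3 from deriv(f,d), deriv(d,c)
round 2: derive deriv(g,d) via R3 from deriv(g,f), deriv(f,d)
round 2: derive deriv(j,d) via R3 from deriv(j,e), deriv(e,d)
round 2: derive deriv(j,f) via R3 from deriv(j,e), deriv(e,f)
round 3: derive deriv(b,c) via R3 from deriv(b,d), deriv(d,c)
round 3: derive deriv(b,g) via R3 from deriv(b,d), deriv(d,g)
round 3: derive deriv(c,c) via R3 from deriv(c,f), deriv(f,c)
round 3: derive deriv(c,d) via R3 from deriv(c,f), deriv(f,d)
round 3: derive deriv(d,d) via R3 from deriv(d,g), deriv(g,d)
round 3: derive deriv(d,f) via R3 from deriv(d,c), deriv(c,f)
round 3: derive deriv(e,a) via R3 from deriv(e,c), deriv(c,a)
round 3: derive deriv(e,g) via R3 from deriv(e,c), deriv(c,g)
round 3: derive deriv(f,a) via R3 from deriv(f,c), deriv(c,a)
round 3: derive deriv(f,f) via R3 from deriv(f,c), deriv(c,f)
round 3: derive deriv(f,g) via R3 from deriv(f,c), deriv(c,g)
round 3: derive deriv(g,a) via R3 from deriv(g,d), deriv(d,a)
round 3: derive deriv(g,c) via R3 from deriv(g,d), deriv(d,c)
round 3: derive deriv(g,g) via R3 from deriv(g,d), deriv(d,g)
round 3: derive deriv(j,c) via R3 from deriv(j,d), deriv(d,c)
round 3: derive deriv(j,g) via R3 from deriv(j,d), deriv(d,g)

deriv(j,f)  [via R3]
  deriv(j,e)  [via R2]
    link(j,e)  [fact]
  deriv(e,f)  [via R2]
    link(e,f)  [fact]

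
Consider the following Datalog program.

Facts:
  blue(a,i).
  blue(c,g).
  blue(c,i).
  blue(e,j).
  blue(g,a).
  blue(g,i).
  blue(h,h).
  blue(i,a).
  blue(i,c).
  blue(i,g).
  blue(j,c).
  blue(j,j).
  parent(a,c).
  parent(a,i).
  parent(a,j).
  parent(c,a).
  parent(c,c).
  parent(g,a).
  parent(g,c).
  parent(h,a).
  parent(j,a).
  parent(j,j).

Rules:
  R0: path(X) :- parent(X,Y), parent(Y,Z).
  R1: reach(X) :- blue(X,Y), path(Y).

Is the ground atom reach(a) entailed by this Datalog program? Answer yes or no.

no

round 1: derive path(a) via R0 from parent(a,c), parent(c,a)
round 1: derive path(c) via R0 from parent(c,a), parent(a,c)
round 1: derive path(g) via R0 from parent(g,a), parent(a,c)
round 1: derive path(h) via R0 from parent(h,a), parent(a,c)
round 1: derive path(j) via R0 from parent(j,a), parent(a,c)
round 2: derive reach(c) via R1 from blue(c,g), path(g)
round 2: derive reach(e) via R1 from blue(e,j), path(j)
round 2: derive reach(g) via R1 from blue(g,a), path(a)
round 2: derive reach(h) via R1 from blue(h,h), path(h)
round 2: derive reach(i) via R1 from blue(i,a), path(a)
round 2: derive reach(j) via R1 from blue(j,c), path(c)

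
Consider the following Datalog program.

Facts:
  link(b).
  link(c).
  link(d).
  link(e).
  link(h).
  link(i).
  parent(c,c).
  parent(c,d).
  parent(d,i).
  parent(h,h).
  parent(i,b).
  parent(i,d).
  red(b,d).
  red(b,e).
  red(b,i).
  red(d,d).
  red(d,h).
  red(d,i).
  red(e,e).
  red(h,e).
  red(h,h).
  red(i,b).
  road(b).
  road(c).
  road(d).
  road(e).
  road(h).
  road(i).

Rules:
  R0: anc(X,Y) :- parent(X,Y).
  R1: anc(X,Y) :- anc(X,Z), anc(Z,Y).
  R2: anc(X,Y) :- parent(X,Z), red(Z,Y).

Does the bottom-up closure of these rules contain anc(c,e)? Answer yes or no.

yes

round 1: derive anc(c,c) via R0 from parent(c,c)
round 1: derive anc(c,d) via R0 from parent(c,d)
round 1: derive anc(d,i) via R0 from parent(d,i)
round 1: derive anc(h,h) via R0 from parent(h,h)
round 1: derive anc(i,b) via R0 from parent(i,b)
round 1: derive anc(i,d) via R0 from parent(i,d)
round 1: derive anc(c,h) via R2 from parent(c,d), red(d,h)
round 1: derive anc(c,i) via R2 from parent(c,d), red(d,i)
round 1: derive anc(d,b) via R2 from parent(d,i), red(i,b)
round 1: derive anc(h,e) via R2 from parent(h,h), red(h,e)
round 1: derive anc(i,e) via R2 from parent(i,b), red(b,e)
round 1: derive anc(i,h) via R2 from parent(i,d), red(d,h)
round 1: derive anc(i,i) via R2 from parent(i,b), red(b,i)
round 2: derive anc(c,b) via R1 from anc(c,d), anc(d,b)
round 2: derive anc(c,e) via R1 from anc(c,h), anc(h,e)
round 2: derive anc(d,d) via R1 from anc(d,i), anc(i,d)
round 2: derive anc(d,e) via R1 from anc(d,i), anc(i,e)
round 2: derive anc(d,h) via R1 from anc(d,i), anc(i,h)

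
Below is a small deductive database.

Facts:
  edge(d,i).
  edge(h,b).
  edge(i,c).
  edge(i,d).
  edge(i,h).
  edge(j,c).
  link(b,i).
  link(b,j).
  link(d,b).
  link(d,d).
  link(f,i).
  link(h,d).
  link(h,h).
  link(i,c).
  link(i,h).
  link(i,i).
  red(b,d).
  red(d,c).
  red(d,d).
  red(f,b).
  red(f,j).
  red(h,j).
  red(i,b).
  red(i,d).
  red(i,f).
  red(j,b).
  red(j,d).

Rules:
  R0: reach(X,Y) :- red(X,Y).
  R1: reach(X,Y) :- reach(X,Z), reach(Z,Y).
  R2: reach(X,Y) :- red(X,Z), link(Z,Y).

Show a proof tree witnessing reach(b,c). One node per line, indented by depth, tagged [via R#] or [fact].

reach(b,c)  [via R1]
  reach(b,d)  [via R0]
    red(b,d)  [fact]
  reach(d,c)  [via R0]
    red(d,c)  [fact]

round 1: derive reach(b,d) via R0 from red(b,d)
round 1: derive reach(d,c) via R0 from red(d,c)
round 1: derive reach(d,d) via R0 from red(d,d)
round 1: derive reach(f,b) via R0 from red(f,b)
round 1: derive reach(f,j) via R0 from red(f,j)
round 1: derive reach(h,j) via R0 from red(h,j)
round 1: derive reach(i,b) via R0 from red(i,b)
round 1: derive reach(i,d) via R0 from red(i,d)
round 1: derive reach(i,f) via R0 from red(i,f)
round 1: derive reach(j,b) via R0 from red(j,b)
round 1: derive reach(j,d) via R0 from red(j,d)
round 1: derive reach(b,b) via R2 from red(b,d), link(d,b)
round 1: derive reach(d,b) via R2 from red(d,d), link(d,b)
round 1: derive reach(f,i) via R2 from red(f,b), link(b,i)
round 1: derive reach(i,i) via R2 from red(i,b), link(b,i)
round 1: derive reach(i,j) via R2 from red(i,b), link(b,j)
round 1: derive reach(j,i) via R2 from red(j,b), link(b,i)
round 1: derive reach(j,j) via R2 from red(j,b), link(b,j)
round 2: derive reach(b,c) via R1 from reach(b,d), reach(d,c)
round 2: derive reach(f,d) via R1 from reach(f,b), reach(b,d)
round 2: derive reach(f,f) via R1 from reach(f,i), reach(i,f)
round 2: derive reach(h,b) via R1 from reach(h,j), reach(j,b)
round 2: derive reach(h,d) via R1 from reach(h,j), reach(j,d)
round 2: derive reach(h,i) via R1 from reach(h,j), reach(j,i)
round 2: derive reach(i,c) via R1 from reach(i,d), reach(d,c)
round 2: derive reach(j,c) via R1 from reach(j,d), reach(d,c)
round 2: derive reach(j,f) via R1 from reach(j,i), reach(i,f)
round 3: derive reach(f,c) via R1 from reach(f,b), reach(b,c)
round 3: derive reach(h,c) via R1 from reach(h,b), reach(b,c)
round 3: derive reach(h,f) via R1 from reach(h,i), reach(i,f)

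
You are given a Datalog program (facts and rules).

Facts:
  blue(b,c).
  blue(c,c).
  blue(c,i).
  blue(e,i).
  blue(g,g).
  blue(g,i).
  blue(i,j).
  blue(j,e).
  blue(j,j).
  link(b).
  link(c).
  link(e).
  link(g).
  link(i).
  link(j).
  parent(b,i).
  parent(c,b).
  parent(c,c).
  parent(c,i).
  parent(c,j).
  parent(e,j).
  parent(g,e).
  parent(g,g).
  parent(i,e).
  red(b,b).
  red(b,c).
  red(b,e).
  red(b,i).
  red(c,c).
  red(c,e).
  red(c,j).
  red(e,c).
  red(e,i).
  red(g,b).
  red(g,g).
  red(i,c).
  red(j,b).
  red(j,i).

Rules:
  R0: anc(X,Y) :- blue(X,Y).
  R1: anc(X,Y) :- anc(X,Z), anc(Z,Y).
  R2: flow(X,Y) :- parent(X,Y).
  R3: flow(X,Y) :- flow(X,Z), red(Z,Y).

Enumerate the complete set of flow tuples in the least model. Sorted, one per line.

round 1: derive flow(b,i) via R2 from parent(b,i)
round 1: derive flow(c,b) via R2 from parent(c,b)
round 1: derive flow(c,c) via R2 from parent(c,c)
round 1: derive flow(c,i) via R2 from parent(c,i)
round 1: derive flow(c,j) via R2 from parent(c,j)
round 1: derive flow(e,j) via R2 from parent(e,j)
round 1: derive flow(g,e) via R2 from parent(g,e)
round 1: derive flow(g,g) via R2 from parent(g,g)
round 1: derive flow(i,e) via R2 from parent(i,e)
round 2: derive flow(b,c) via R3 from flow(b,i), red(i,c)
round 2: derive flow(c,e) via R3 from flow(c,b), red(b,e)
round 2: derive flow(e,b) via R3 from flow(e,j), red(j,b)
round 2: derive flow(e,i) via R3 from flow(e,j), red(j,i)
round 2: derive flow(g,b) via R3 from flow(g,g), red(g,b)
round 2: derive flow(g,c) via R3 from flow(g,e), red(e,c)
round 2: derive flow(g,i) via R3 from flow(g,e), red(e,i)
round 2: derive flow(i,c) via R3 from flow(i,e), red(e,c)
round 2: derive flow(i,i) via R3 from flow(i,e), red(e,i)
round 3: derive flow(b,e) via R3 from flow(b,c), red(c,e)
round 3: derive flow(b,j) via R3 from flow(b,c), red(c,j)
round 3: derive flow(e,c) via R3 from flow(e,b), red(b,c)
round 3: derive flow(e,e) via R3 from flow(e,b), red(b,e)
round 3: derive flow(g,j) via R3 from flow(g,c), red(c,j)
round 3: derive flow(i,j) via R3 from flow(i,c), red(c,j)
round 4: derive flow(b,b) via R3 from flow(b,j), red(j,b)
round 4: derive flow(i,b) via R3 from flow(i,j), red(j,b)

flow(b,b)
flow(b,c)
flow(b,e)
flow(b,i)
flow(b,j)
flow(c,b)
flow(c,c)
flow(c,e)
flow(c,i)
flow(c,j)
flow(e,b)
flow(e,c)
flow(e,e)
flow(e,i)
flow(e,j)
flow(g,b)
flow(g,c)
flow(g,e)
flow(g,g)
flow(g,i)
flow(g,j)
flow(i,b)
flow(i,c)
flow(i,e)
flow(i,i)
flow(i,j)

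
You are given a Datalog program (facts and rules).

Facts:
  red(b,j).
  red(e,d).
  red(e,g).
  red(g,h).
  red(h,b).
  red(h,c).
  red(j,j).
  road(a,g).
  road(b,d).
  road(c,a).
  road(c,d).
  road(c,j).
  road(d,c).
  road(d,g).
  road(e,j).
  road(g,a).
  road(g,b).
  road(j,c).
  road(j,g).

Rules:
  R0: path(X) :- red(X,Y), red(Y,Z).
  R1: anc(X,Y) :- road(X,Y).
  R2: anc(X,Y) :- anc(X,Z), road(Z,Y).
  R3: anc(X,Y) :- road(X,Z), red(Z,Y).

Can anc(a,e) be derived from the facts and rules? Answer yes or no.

no

round 1: derive anc(a,g) via R1 from road(a,g)
round 1: derive anc(b,d) via R1 from road(b,d)
round 1: derive anc(c,a) via R1 from road(c,a)
round 1: derive anc(c,d) via R1 from road(c,d)
round 1: derive anc(c,j) via R1 from road(c,j)
round 1: derive anc(d,c) via R1 from road(d,c)
round 1: derive anc(d,g) via R1 from road(d,g)
round 1: derive anc(e,j) via R1 from road(e,j)
round 1: derive anc(g,a) via R1 from road(g,a)
round 1: derive anc(g,b) via R1 from road(g,b)
round 1: derive anc(j,c) via R1 from road(j,c)
round 1: derive anc(j,g) via R1 from road(j,g)
round 1: derive anc(a,h) via R3 from road(a,g), red(g,h)
round 1: derive anc(d,h) via R3 from road(d,g), red(g,h)
round 1: derive anc(g,j) via R3 from road(g,b), red(b,j)
round 1: derive anc(j,h) via R3 from road(j,g), red(g,h)
round 2: derive anc(a,a) via R2 from anc(a,g), road(g,a)
round 2: derive anc(a,b) via R2 from anc(a,g), road(g,b)
round 2: derive anc(b,c) via R2 from anc(b,d), road(d,c)
round 2: derive anc(b,g) via R2 from anc(b,d), road(d,g)
round 2: derive anc(c,c) via R2 from anc(c,d), road(d,c)
round 2: derive anc(c,g) via R2 from anc(c,a), road(a,g)
round 2: derive anc(d,a) via R2 from anc(d,c), road(c,a)
round 2: derive anc(d,b) via R2 from anc(d,g), road(g,b)
round 2: derive anc(d,d) via R2 from anc(d,c), road(c,d)
round 2: derive anc(d,j) via R2 from anc(d,c), road(c,j)
round 2: derive anc(e,c) via R2 from anc(e,j), road(j,c)
round 2: derive anc(e,g) via R2 from anc(e,j), road(j,g)
round 2: derive anc(g,c) via R2 from anc(g,j), road(j,c)
round 2: derive anc(g,d) via R2 from anc(g,b), road(b,d)
round 2: derive anc(g,g) via R2 from anc(g,a), road(a,g)
round 2: derive anc(j,a) via R2 from anc(j,c), road(c,a)
round 2: derive anc(j,b) via R2 from anc(j,g), road(g,b)
round 2: derive anc(j,d) via R2 from anc(j,c), road(c,d)
round 2: derive anc(j,j) via R2 from anc(j,c), road(c,j)
round 3: derive anc(a,d) via R2 from anc(a,b), road(b,d)
round 3: derive anc(b,a) via R2 from anc(b,c), road(c,a)
round 3: derive anc(b,b) via R2 from anc(b,g), road(g,b)
round 3: derive anc(b,j) via R2 from anc(b,c), road(c,j)
round 3: derive anc(c,b) via R2 from anc(c,g), road(g,b)
round 3: derive anc(e,a) via R2 from anc(e,c), road(c,a)
round 3: derive anc(e,b) via R2 from anc(e,g), road(g,b)
round 3: derive anc(e,d) via R2 from anc(e,c), road(c,d)
round 4: derive anc(a,c) via R2 from anc(a,d), road(d,c)
round 5: derive anc(a,j) via R2 from anc(a,c), road(c,j)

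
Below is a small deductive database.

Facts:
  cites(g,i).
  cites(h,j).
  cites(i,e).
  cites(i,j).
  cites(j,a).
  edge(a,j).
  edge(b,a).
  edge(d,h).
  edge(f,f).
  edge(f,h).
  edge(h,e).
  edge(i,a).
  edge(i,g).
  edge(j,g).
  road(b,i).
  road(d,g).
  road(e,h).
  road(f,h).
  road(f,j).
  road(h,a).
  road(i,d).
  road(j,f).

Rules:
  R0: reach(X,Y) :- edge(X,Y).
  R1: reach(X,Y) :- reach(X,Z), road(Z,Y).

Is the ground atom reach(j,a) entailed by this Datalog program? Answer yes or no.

round 1: derive reach(a,j) via R0 from edge(a,j)
round 1: derive reach(b,a) via R0 from edge(b,a)
round 1: derive reach(d,h) via R0 from edge(d,h)
round 1: derive reach(f,f) via R0 from edge(f,f)
round 1: derive reach(f,h) via R0 from edge(f,h)
round 1: derive reach(h,e) via R0 from edge(h,e)
round 1: derive reach(i,a) via R0 from edge(i,a)
round 1: derive reach(i,g) via R0 from edge(i,g)
round 1: derive reach(j,g) via R0 from edge(j,g)
round 2: derive reach(a,f) via R1 from reach(a,j), road(j,f)
round 2: derive reach(d,a) via R1 from reach(d,h), road(h,a)
round 2: derive reach(f,a) via R1 from reach(f,h), road(h,a)
round 2: derive reach(f,j) via R1 from reach(f,f), road(f,j)
round 2: derive reach(h,h) via R1 from reach(h,e), road(e,h)
round 3: derive reach(a,h) via R1 from reach(a,f), road(f,h)
round 3: derive reach(h,a) via R1 from reach(h,h), road(h,a)
round 4: derive reach(a,a) via R1 from reach(a,h), road(h,a)

no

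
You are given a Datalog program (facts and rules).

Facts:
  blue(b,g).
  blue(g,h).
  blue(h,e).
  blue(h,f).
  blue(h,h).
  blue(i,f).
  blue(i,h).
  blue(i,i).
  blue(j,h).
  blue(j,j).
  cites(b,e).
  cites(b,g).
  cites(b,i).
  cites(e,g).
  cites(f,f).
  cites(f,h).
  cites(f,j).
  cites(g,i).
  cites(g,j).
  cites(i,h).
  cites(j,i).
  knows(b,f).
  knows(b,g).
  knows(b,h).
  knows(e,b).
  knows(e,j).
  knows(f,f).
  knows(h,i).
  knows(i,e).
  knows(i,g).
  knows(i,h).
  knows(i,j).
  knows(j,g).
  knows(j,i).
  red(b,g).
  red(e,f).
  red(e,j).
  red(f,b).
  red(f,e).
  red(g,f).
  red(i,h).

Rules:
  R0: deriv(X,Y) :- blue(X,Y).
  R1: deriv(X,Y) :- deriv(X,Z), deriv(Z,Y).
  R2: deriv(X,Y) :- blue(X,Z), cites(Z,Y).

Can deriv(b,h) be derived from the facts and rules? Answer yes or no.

yes

round 1: derive deriv(b,g) via R0 from blue(b,g)
round 1: derive deriv(g,h) via R0 from blue(g,h)
round 1: derive deriv(h,e) via R0 from blue(h,e)
round 1: derive deriv(h,f) via R0 from blue(h,f)
round 1: derive deriv(h,h) via R0 from blue(h,h)
round 1: derive deriv(i,f) via R0 from blue(i,f)
round 1: derive deriv(i,h) via R0 from blue(i,h)
round 1: derive deriv(i,i) via R0 from blue(i,i)
round 1: derive deriv(j,h) via R0 from blue(j,h)
round 1: derive deriv(j,j) via R0 from blue(j,j)
round 1: derive deriv(b,i) via R2 from blue(b,g), cites(g,i)
round 1: derive deriv(b,j) via R2 from blue(b,g), cites(g,j)
round 1: derive deriv(h,g) via R2 from blue(h,e), cites(e,g)
round 1: derive deriv(h,j) via R2 from blue(h,f), cites(f,j)
round 1: derive deriv(i,j) via R2 from blue(i,f), cites(f,j)
round 1: derive deriv(j,i) via R2 from blue(j,j), cites(j,i)
round 2: derive deriv(b,f) via R1 from deriv(b,i), deriv(i,f)
round 2: derive deriv(b,h) via R1 from deriv(b,g), deriv(g,h)
round 2: derive deriv(g,e) via R1 from deriv(g,h), deriv(h,e)
round 2: derive deriv(g,f) via R1 from deriv(g,h), deriv(h,f)
round 2: derive deriv(g,g) via R1 from deriv(g,h), deriv(h,g)
round 2: derive deriv(g,j) via R1 from deriv(g,h), deriv(h,j)
round 2: derive deriv(h,i) via R1 from deriv(h,j), deriv(j,i)
round 2: derive deriv(i,e) via R1 from deriv(i,h), deriv(h,e)
round 2: derive deriv(i,g) via R1 from deriv(i,h), deriv(h,g)
round 2: derive deriv(j,e) via R1 from deriv(j,h), deriv(h,e)
round 2: derive deriv(j,f) via R1 from deriv(j,h), deriv(h,f)
round 2: derive deriv(j,g) via R1 from deriv(j,h), deriv(h,g)
round 3: derive deriv(b,e) via R1 from deriv(b,g), deriv(g,e)
round 3: derive deriv(g,i) via R1 from deriv(g,h), deriv(h,i)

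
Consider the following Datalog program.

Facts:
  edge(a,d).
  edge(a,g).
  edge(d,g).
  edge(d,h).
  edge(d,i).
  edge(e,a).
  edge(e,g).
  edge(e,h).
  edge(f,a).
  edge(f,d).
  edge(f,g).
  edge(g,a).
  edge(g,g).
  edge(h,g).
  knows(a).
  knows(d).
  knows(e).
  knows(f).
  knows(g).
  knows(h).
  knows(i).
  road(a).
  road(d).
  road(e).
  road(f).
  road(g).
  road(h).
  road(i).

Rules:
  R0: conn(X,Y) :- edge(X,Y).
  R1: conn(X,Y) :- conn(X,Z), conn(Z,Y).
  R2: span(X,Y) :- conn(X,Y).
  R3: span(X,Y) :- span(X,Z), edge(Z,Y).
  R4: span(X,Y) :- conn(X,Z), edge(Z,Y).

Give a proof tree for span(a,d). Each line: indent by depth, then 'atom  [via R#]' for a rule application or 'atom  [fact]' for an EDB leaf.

round 1: derive conn(a,d) via R0 from edge(a,d)
round 1: derive conn(a,g) via R0 from edge(a,g)
round 1: derive conn(d,g) via R0 from edge(d,g)
round 1: derive conn(d,h) via R0 from edge(d,h)
round 1: derive conn(d,i) via R0 from edge(d,i)
round 1: derive conn(e,a) via R0 from edge(e,a)
round 1: derive conn(e,g) via R0 from edge(e,g)
round 1: derive conn(e,h) via R0 from edge(e,h)
round 1: derive conn(f,a) via R0 from edge(f,a)
round 1: derive conn(f,d) via R0 from edge(f,d)
round 1: derive conn(f,g) via R0 from edge(f,g)
round 1: derive conn(g,a) via R0 from edge(g,a)
round 1: derive conn(g,g) via R0 from edge(g,g)
round 1: derive conn(h,g) via R0 from edge(h,g)
round 2: derive conn(a,a) via R1 from conn(a,g), conn(g,a)
round 2: derive conn(a,h) via R1 from conn(a,d), conn(d,h)
round 2: derive conn(a,i) via R1 from conn(a,d), conn(d,i)
round 2: derive conn(d,a) via R1 from conn(d,g), conn(g,a)
round 2: derive conn(e,d) via R1 from conn(e,a), conn(a,d)
round 2: derive conn(f,h) via R1 from conn(f,d), conn(d,h)
round 2: derive conn(f,i) via R1 from conn(f,d), conn(d,i)
round 2: derive conn(g,d) via R1 from conn(g,a), conn(a,d)
round 2: derive conn(h,a) via R1 from conn(h,g), conn(g,a)
round 2: derive span(a,d) via R2 from conn(a,d)
round 2: derive span(a,g) via R2 from conn(a,g)
round 2: derive span(d,g) via R2 from conn(d,g)
round 2: derive span(d,h) via R2 from conn(d,h)
round 2: derive span(d,i) via R2 from conn(d,i)
round 2: derive span(e,a) via R2 from conn(e,a)
round 2: derive span(e,g) via R2 from conn(e,g)
round 2: derive span(e,h) via R2 from conn(e,h)
round 2: derive span(f,a) via R2 from conn(f,a)
round 2: derive span(f,d) via R2 from conn(f,d)
round 2: derive span(f,g) via R2 from conn(f,g)
round 2: derive span(g,a) via R2 from conn(g,a)
round 2: derive span(g,g) via R2 from conn(g,g)
round 2: derive span(h,g) via R2 from conn(h,g)
round 2: derive span(a,a) via R4 from conn(a,g), edge(g,a)
round 2: derive span(a,h) via R4 from conn(a,d), edge(d,h)
round 2: derive span(a,i) via R4 from conn(a,d), edge(d,i)
round 2: derive span(d,a) via R4 from conn(d,g), edge(g,a)
round 2: derive span(e,d) via R4 from conn(e,a), edge(a,d)
round 2: derive span(f,h) via R4 from conn(f,d), edge(d,h)
round 2: derive span(f,i) via R4 from conn(f,d), edge(d,i)
round 2: derive span(g,d) via R4 from conn(g,a), edge(a,d)
round 2: derive span(h,a) via R4 from conn(h,g), edge(g,a)
round 3: derive conn(d,d) via R1 from conn(d,a), conn(a,d)
round 3: derive conn(e,i) via R1 from conn(e,a), conn(a,i)
round 3: derive conn(g,h) via R1 from conn(g,a), conn(a,h)
round 3: derive conn(g,i) via R1 from conn(g,a), conn(a,i)
round 3: derive conn(h,d) via R1 from conn(h,a), conn(a,d)
round 3: derive conn(h,h) via R1 from conn(h,a), conn(a,h)
round 3: derive conn(h,i) via R1 from conn(h,a), conn(a,i)
round 3: derive span(d,d) via R3 from span(d,a), edge(a,d)
round 3: derive span(e,i) via R3 from span(e,d), edge(d,i)
round 3: derive span(g,h) via R3 from span(g,d), edge(d,h)
round 3: derive span(g,i) via R3 from span(g,d), edge(d,i)
round 3: derive span(h,d) via R3 from span(h,a), edge(a,d)
round 4: derive span(h,h) via R2 from conn(h,h)
round 4: derive span(h,i) via R2 from conn(h,i)

span(a,d)  [via R2]
  conn(a,d)  [via R0]
    edge(a,d)  [fact]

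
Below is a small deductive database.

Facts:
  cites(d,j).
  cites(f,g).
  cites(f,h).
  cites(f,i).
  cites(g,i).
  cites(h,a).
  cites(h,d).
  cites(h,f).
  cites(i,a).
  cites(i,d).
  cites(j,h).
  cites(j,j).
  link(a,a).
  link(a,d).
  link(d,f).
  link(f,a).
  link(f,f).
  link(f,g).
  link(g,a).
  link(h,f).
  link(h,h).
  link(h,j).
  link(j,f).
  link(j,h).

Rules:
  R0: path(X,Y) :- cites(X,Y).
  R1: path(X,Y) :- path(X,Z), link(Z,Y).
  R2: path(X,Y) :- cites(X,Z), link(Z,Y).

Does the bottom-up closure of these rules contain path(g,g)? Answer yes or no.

no

round 1: derive path(d,j) via R0 from cites(d,j)
round 1: derive path(f,g) via R0 from cites(f,g)
round 1: derive path(f,h) via R0 from cites(f,h)
round 1: derive path(f,i) via R0 from cites(f,i)
round 1: derive path(g,i) via R0 from cites(g,i)
round 1: derive path(h,a) via R0 from cites(h,a)
round 1: derive path(h,d) via R0 from cites(h,d)
round 1: derive path(h,f) via R0 from cites(h,f)
round 1: derive path(i,a) via R0 from cites(i,a)
round 1: derive path(i,d) via R0 from cites(i,d)
round 1: derive path(j,h) via R0 from cites(j,h)
round 1: derive path(j,j) via R0 from cites(j,j)
round 1: derive path(d,f) via R2 from cites(d,j), link(j,f)
round 1: derive path(d,h) via R2 from cites(d,j), link(j,h)
round 1: derive path(f,a) via R2 from cites(f,g), link(g,a)
round 1: derive path(f,f) via R2 from cites(f,h), link(h,f)
round 1: derive path(f,j) via R2 from cites(f,h), link(h,j)
round 1: derive path(h,g) via R2 from cites(h,f), link(f,g)
round 1: derive path(i,f) via R2 from cites(i,d), link(d,f)
round 1: derive path(j,f) via R2 from cites(j,h), link(h,f)
round 2: derive path(d,a) via R1 from path(d,f), link(f,a)
round 2: derive path(d,g) via R1 from path(d,f), link(f,g)
round 2: derive path(f,d) via R1 from path(f,a), link(a,d)
round 2: derive path(i,g) via R1 from path(i,f), link(f,g)
round 2: derive path(j,a) via R1 from path(j,f), link(f,a)
round 2: derive path(j,g) via R1 from path(j,f), link(f,g)
round 3: derive path(d,d) via R1 from path(d,a), link(a,d)
round 3: derive path(j,d) via R1 from path(j,a), link(a,d)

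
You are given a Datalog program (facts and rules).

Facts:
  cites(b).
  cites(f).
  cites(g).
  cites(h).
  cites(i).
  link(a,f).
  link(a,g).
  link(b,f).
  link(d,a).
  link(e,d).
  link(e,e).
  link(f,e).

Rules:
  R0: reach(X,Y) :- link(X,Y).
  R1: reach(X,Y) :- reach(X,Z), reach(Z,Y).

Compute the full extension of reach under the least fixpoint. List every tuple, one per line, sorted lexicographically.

round 1: derive reach(a,f) via R0 from link(a,f)
round 1: derive reach(a,g) via R0 from link(a,g)
round 1: derive reach(b,f) via R0 from link(b,f)
round 1: derive reach(d,a) via R0 from link(d,a)
round 1: derive reach(e,d) via R0 from link(e,d)
round 1: derive reach(e,e) via R0 from link(e,e)
round 1: derive reach(f,e) via R0 from link(f,e)
round 2: derive reach(a,e) via R1 from reach(a,f), reach(f,e)
round 2: derive reach(b,e) via R1 from reach(b,f), reach(f,e)
round 2: derive reach(d,f) via R1 from reach(d,a), reach(a,f)
round 2: derive reach(d,g) via R1 from reach(d,a), reach(a,g)
round 2: derive reach(e,a) via R1 from reach(e,d), reach(d,a)
round 2: derive reach(f,d) via R1 from reach(f,e), reach(e,d)
round 3: derive reach(a,a) via R1 from reach(a,e), reach(e,a)
round 3: derive reach(a,d) via R1 from reach(a,e), reach(e,d)
round 3: derive reach(b,a) via R1 from reach(b,e), reach(e,a)
round 3: derive reach(b,d) via R1 from reach(b,e), reach(e,d)
round 3: derive reach(d,d) via R1 from reach(d,f), reach(f,d)
round 3: derive reach(d,e) via R1 from reach(d,a), reach(a,e)
round 3: derive reach(e,f) via R1 from reach(e,a), reach(a,f)
round 3: derive reach(e,g) via R1 from reach(e,a), reach(a,g)
round 3: derive reach(f,a) via R1 from reach(f,d), reach(d,a)
round 3: derive reach(f,f) via R1 from reach(f,d), reach(d,f)
round 3: derive reach(f,g) via R1 from reach(f,d), reach(d,g)
round 4: derive reach(b,g) via R1 from reach(b,a), reach(a,g)

reach(a,a)
reach(a,d)
reach(a,e)
reach(a,f)
reach(a,g)
reach(b,a)
reach(b,d)
reach(b,e)
reach(b,f)
reach(b,g)
reach(d,a)
reach(d,d)
reach(d,e)
reach(d,f)
reach(d,g)
reach(e,a)
reach(e,d)
reach(e,e)
reach(e,f)
reach(e,g)
reach(f,a)
reach(f,d)
reach(f,e)
reach(f,f)
reach(f,g)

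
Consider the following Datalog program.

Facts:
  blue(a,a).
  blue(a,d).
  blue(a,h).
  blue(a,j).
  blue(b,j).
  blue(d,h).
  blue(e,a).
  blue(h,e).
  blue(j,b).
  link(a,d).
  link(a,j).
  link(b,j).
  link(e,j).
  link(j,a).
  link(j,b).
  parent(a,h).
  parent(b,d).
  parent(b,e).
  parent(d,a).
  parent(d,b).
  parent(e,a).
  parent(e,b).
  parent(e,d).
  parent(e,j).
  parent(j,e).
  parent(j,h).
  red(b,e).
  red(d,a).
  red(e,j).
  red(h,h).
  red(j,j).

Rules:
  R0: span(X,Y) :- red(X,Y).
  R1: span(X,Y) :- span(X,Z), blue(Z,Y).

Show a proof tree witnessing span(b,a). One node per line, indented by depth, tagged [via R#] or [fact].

round 1: derive span(b,e) via R0 from red(b,e)
round 1: derive span(d,a) via R0 from red(d,a)
round 1: derive span(e,j) via R0 from red(e,j)
round 1: derive span(h,h) via R0 from red(h,h)
round 1: derive span(j,j) via R0 from red(j,j)
round 2: derive span(b,a) via R1 from span(b,e), blue(e,a)
round 2: derive span(d,d) via R1 from span(d,a), blue(a,d)
round 2: derive span(d,h) via R1 from span(d,a), blue(a,h)
round 2: derive span(d,j) via R1 from span(d,a), blue(a,j)
round 2: derive span(e,b) via R1 from span(e,j), blue(j,b)
round 2: derive span(h,e) via R1 from span(h,h), blue(h,e)
round 2: derive span(j,b) via R1 from span(j,j), blue(j,b)
round 3: derive span(b,d) via R1 from span(b,a), blue(a,d)
round 3: derive span(b,h) via R1 from span(b,a), blue(a,h)
round 3: derive span(b,j) via R1 from span(b,a), blue(a,j)
round 3: derive span(d,b) via R1 from span(d,j), blue(j,b)
round 3: derive span(d,e) via R1 from span(d,h), blue(h,e)
round 3: derive span(h,a) via R1 from span(h,e), blue(e,a)
round 4: derive span(b,b) via R1 from span(b,j), blue(j,b)
round 4: derive span(h,d) via R1 from span(h,a), blue(a,d)
round 4: derive span(h,j) via R1 from span(h,a), blue(a,j)
round 5: derive span(h,b) via R1 from span(h,j), blue(j,b)

span(b,a)  [via R1]
  span(b,e)  [via R0]
    red(b,e)  [fact]
  blue(e,a)  [fact]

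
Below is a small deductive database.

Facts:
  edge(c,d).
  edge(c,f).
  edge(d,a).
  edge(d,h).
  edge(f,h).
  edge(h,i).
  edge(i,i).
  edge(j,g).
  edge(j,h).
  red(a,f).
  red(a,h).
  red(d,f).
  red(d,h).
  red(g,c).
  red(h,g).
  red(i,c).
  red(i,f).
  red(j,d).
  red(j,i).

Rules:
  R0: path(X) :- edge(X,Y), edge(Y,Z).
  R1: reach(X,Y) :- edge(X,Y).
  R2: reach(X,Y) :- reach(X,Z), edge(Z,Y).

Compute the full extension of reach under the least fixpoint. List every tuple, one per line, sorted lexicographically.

round 1: derive reach(c,d) via R1 from edge(c,d)
round 1: derive reach(c,f) via R1 from edge(c,f)
round 1: derive reach(d,a) via R1 from edge(d,a)
round 1: derive reach(d,h) via R1 from edge(d,h)
round 1: derive reach(f,h) via R1 from edge(f,h)
round 1: derive reach(h,i) via R1 from edge(h,i)
round 1: derive reach(i,i) via R1 from edge(i,i)
round 1: derive reach(j,g) via R1 from edge(j,g)
round 1: derive reach(j,h) via R1 from edge(j,h)
round 2: derive reach(c,a) via R2 from reach(c,d), edge(d,a)
round 2: derive reach(c,h) via R2 from reach(c,d), edge(d,h)
round 2: derive reach(d,i) via R2 from reach(d,h), edge(h,i)
round 2: derive reach(f,i) via R2 from reach(f,h), edge(h,i)
round 2: derive reach(j,i) via R2 from reach(j,h), edge(h,i)
round 3: derive reach(c,i) via R2 from reach(c,h), edge(h,i)

reach(c,a)
reach(c,d)
reach(c,f)
reach(c,h)
reach(c,i)
reach(d,a)
reach(d,h)
reach(d,i)
reach(f,h)
reach(f,i)
reach(h,i)
reach(i,i)
reach(j,g)
reach(j,h)
reach(j,i)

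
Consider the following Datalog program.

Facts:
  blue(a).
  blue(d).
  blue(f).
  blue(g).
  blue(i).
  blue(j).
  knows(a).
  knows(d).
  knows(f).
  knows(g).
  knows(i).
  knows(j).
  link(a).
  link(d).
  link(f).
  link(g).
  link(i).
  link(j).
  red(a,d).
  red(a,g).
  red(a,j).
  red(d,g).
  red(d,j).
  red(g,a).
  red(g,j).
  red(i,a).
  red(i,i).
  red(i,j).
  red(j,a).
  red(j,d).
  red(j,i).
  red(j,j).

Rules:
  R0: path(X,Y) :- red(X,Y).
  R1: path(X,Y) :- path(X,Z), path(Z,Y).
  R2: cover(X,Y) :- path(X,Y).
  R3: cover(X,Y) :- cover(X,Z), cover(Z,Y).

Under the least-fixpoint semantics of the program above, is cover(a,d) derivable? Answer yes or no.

yes

round 1: derive path(a,d) via R0 from red(a,d)
round 1: derive path(a,g) via R0 from red(a,g)
round 1: derive path(a,j) via R0 from red(a,j)
round 1: derive path(d,g) via R0 from red(d,g)
round 1: derive path(d,j) via R0 from red(d,j)
round 1: derive path(g,a) via R0 from red(g,a)
round 1: derive path(g,j) via R0 from red(g,j)
round 1: derive path(i,a) via R0 from red(i,a)
round 1: derive path(i,i) via R0 from red(i,i)
round 1: derive path(i,j) via R0 from red(i,j)
round 1: derive path(j,a) via R0 from red(j,a)
round 1: derive path(j,d) via R0 from red(j,d)
round 1: derive path(j,i) via R0 from red(j,i)
round 1: derive path(j,j) via R0 from red(j,j)
round 2: derive path(a,a) via R1 from path(a,g), path(g,a)
round 2: derive path(a,i) via R1 from path(a,j), path(j,i)
round 2: derive path(d,a) via R1 from path(d,g), path(g,a)
round 2: derive path(d,d) via R1 from path(d,j), path(j,d)
round 2: derive path(d,i) via R1 from path(d,j), path(j,i)
round 2: derive path(g,d) via R1 from path(g,a), path(a,d)
round 2: derive path(g,g) via R1 from path(g,a), path(a,g)
round 2: derive path(g,i) via R1 from path(g,j), path(j,i)
round 2: derive path(i,d) via R1 from path(i,a), path(a,d)
round 2: derive path(i,g) via R1 from path(i,a), path(a,g)
round 2: derive path(j,g) via R1 from path(j,a), path(a,g)
round 2: derive cover(a,d) via R2 from path(a,d)
round 2: derive cover(a,g) via R2 from path(a,g)
round 2: derive cover(a,j) via R2 from path(a,j)
round 2: derive cover(d,g) via R2 from path(d,g)
round 2: derive cover(d,j) via R2 from path(d,j)
round 2: derive cover(g,a) via R2 from path(g,a)
round 2: derive cover(g,j) via R2 from path(g,j)
round 2: derive cover(i,a) via R2 from path(i,a)
round 2: derive cover(i,i) via R2 from path(i,i)
round 2: derive cover(i,j) via R2 from path(i,j)
round 2: derive cover(j,a) via R2 from path(j,a)
round 2: derive cover(j,d) via R2 from path(j,d)
round 2: derive cover(j,i) via R2 from path(j,i)
round 2: derive cover(j,j) via R2 from path(j,j)
round 3: derive cover(a,a) via R2 from path(a,a)
round 3: derive cover(a,i) via R2 from path(a,i)
round 3: derive cover(d,a) via R2 from path(d,a)
round 3: derive cover(d,d) via R2 from path(d,d)
round 3: derive cover(d,i) via R2 from path(d,i)
round 3: derive cover(g,d) via R2 from path(g,d)
round 3: derive cover(g,g) via R2 from path(g,g)
round 3: derive cover(g,i) via R2 from path(g,i)
round 3: derive cover(i,d) via R2 from path(i,d)
round 3: derive cover(i,g) via R2 from path(i,g)
round 3: derive cover(j,g) via R2 from path(j,g)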